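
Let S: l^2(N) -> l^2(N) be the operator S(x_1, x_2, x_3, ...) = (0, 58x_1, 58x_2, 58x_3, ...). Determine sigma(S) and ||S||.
sigma(S) = closed disk {z in C : |z| ≤ 58}; ||S|| = 58

Note S = 58·U where U is the unit right shift (U x)_k = x_{k-1} (with x_0 := 0); so ||S|| = 58||U|| and sigma(S) = 58·sigma(U). ||S x||^2 = sum_{k≥1} |58x_k|^2 = 3364||x||^2, so ||S|| = 58 and sigma(S) ⊂ {|z| ≤ 58}. For any |lambda| < 58, the equation (S - lambda I) x = 0 forces x_1 = 0, then 58x_k = lambda x_{k+1} ⇒ x = 0, so S has no eigenvalues. But (S - lambda I) is not surjective for |lambda| < 58: solving (S - lambda I) x = e_1 would require x_n proportional to (lambda/58)^(-n), which is not in l^2. So every |lambda| < 58 lies in the residual spectrum. The boundary |lambda| = 58 is in the approximate point spectrum (the spectrum is closed). Hence sigma(S) is the closed disk of radius 58.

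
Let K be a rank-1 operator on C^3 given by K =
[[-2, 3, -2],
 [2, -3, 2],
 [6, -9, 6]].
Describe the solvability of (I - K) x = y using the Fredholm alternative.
(I - K) is singular (det(I - K) = 0, i.e. 1 ∈ sigma(K)). (I - K) x = y is solvable iff y ⊥ ker((I - K)^*) = span{(-2, 3, -2)}, i.e. iff -2y_1 + 3y_2 - 2y_3 = 0. When solvable, the solutions are x = y + c·(1, -1, -3), c arbitrary (ker(I - K) = span{(1, -1, -3)}, dimension 1).

K has rank 1, so it is an outer product K = u v^T: every row of K is a multiple of one row vector. Reading off the entries, u = (1, -1, -3) and v = (-2, 3, -2) (row i of K equals u_i·v^T). A rank-one matrix u v^T satisfies K u = u (v·u) and kills the (2)-dimensional subspace v^⊥, so its characteristic polynomial is lambda^2 (lambda - v·u) with v·u = tr K = 1. Hence the eigenvalues of I - K are 1 (multiplicity 2) and 1 - (1) = 0, so det(I - K) = 0. (Direct check: I - K =
[[3, -3, 2],
 [-2, 4, -2],
 [-6, 9, -5]]
has determinant 0.) So 1 is an eigenvalue of K and (I - K) is not invertible. The finite-dimensional Fredholm alternative says: either (I - K) is invertible, or ker(I - K) ≠ {0} and then range(I - K) = ker((I - K)^*)^⊥, with dim ker(I - K) = dim ker((I - K)^*). We are in the second case, so we need both kernels. Kernel of I - K: (I - K) u = u - u (v·u) = u - u = 0, so ker(I - K) = span{u} = span{(1, -1, -3)} (it is exactly 1-dimensional because rank(I - K) = 2). Kernel of the adjoint: K is real, so (I - K)^* = I - K^T = I - v u^T, and (I - v u^T) v = v - v (u·v) = 0; hence ker((I - K)^*) = span{v} = span{(-2, 3, -2)}. Therefore (I - K) x = y is solvable iff <y, v> = 0, i.e. iff -2y_1 + 3y_2 - 2y_3 = 0. When this holds, K y = u (v·y) = 0, so (I - K) y = y and x = y is a particular solution; the full solution set is the line x = y + c·u = y + c·(1, -1, -3), c ∈ C.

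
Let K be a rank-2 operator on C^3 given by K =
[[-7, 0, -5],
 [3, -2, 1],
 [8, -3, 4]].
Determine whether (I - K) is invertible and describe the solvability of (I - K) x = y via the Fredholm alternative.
(I - K) is invertible (det(I - K) = 27 ≠ 0), so for every y in C^3 the equation (I - K) x = y has a unique solution.

K has rank 2 and factors as K = U V^T = u1 v1^T + u2 v2^T with u1 = (-2, 0, 1), v1 = (-1, 3, 1), u2 = (-3, 1, 3), v2 = (3, -2, 1) (multiplying out reproduces the displayed K). The nonzero eigenvalues of U V^T coincide with those of the 2 x 2 matrix G = V^T U = [[v1·u1, v1·u2], [v2·u1, v2·u2]] = [[3, 9], [-5, -8]], and by the Sylvester determinant identity det(I_3 - U V^T) = det(I_2 - V^T U) = det([[-2, -9], [5, 9]]) = (-2)(9) - (-9)(5) = 27. (Direct check: I - K =
[[8, 0, 5],
 [-3, 3, -1],
 [-8, 3, -3]]
has determinant 27.) The finite-dimensional Fredholm alternative says: either (I - K) is invertible, or ker(I - K) ≠ {0} and then range(I - K) = ker((I - K)^*)^⊥, with dim ker(I - K) = dim ker((I - K)^*). Since det(I - K) ≠ 0, 1 is not an eigenvalue of K and ker(I - K) = {0}, so we are in the first case: for every y there is a unique x = (I - K)^(-1) y. (Explicitly, by the Woodbury identity, (I - U V^T)^(-1) = I + U (I_2 - G)^(-1) V^T.)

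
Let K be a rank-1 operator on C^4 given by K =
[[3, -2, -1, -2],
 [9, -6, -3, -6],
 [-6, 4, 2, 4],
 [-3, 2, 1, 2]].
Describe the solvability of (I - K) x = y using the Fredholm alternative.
(I - K) is singular (det(I - K) = 0, i.e. 1 ∈ sigma(K)). (I - K) x = y is solvable iff y ⊥ ker((I - K)^*) = span{(3, -2, -1, -2)}, i.e. iff 3y_1 - 2y_2 - y_3 - 2y_4 = 0. When solvable, the solutions are x = y + c·(1, 3, -2, -1), c arbitrary (ker(I - K) = span{(1, 3, -2, -1)}, dimension 1).

K has rank 1, so it is an outer product K = u v^T: every row of K is a multiple of one row vector. Reading off the entries, u = (1, 3, -2, -1) and v = (3, -2, -1, -2) (row i of K equals u_i·v^T). A rank-one matrix u v^T satisfies K u = u (v·u) and kills the (3)-dimensional subspace v^⊥, so its characteristic polynomial is lambda^3 (lambda - v·u) with v·u = tr K = 1. Hence the eigenvalues of I - K are 1 (multiplicity 3) and 1 - (1) = 0, so det(I - K) = 0. (Direct check: I - K =
[[-2, 2, 1, 2],
 [-9, 7, 3, 6],
 [6, -4, -1, -4],
 [3, -2, -1, -1]]
has determinant 0.) So 1 is an eigenvalue of K and (I - K) is not invertible. The finite-dimensional Fredholm alternative says: either (I - K) is invertible, or ker(I - K) ≠ {0} and then range(I - K) = ker((I - K)^*)^⊥, with dim ker(I - K) = dim ker((I - K)^*). We are in the second case, so we need both kernels. Kernel of I - K: (I - K) u = u - u (v·u) = u - u = 0, so ker(I - K) = span{u} = span{(1, 3, -2, -1)} (it is exactly 1-dimensional because rank(I - K) = 3). Kernel of the adjoint: K is real, so (I - K)^* = I - K^T = I - v u^T, and (I - v u^T) v = v - v (u·v) = 0; hence ker((I - K)^*) = span{v} = span{(3, -2, -1, -2)}. Therefore (I - K) x = y is solvable iff <y, v> = 0, i.e. iff 3y_1 - 2y_2 - y_3 - 2y_4 = 0. When this holds, K y = u (v·y) = 0, so (I - K) y = y and x = y is a particular solution; the full solution set is the line x = y + c·u = y + c·(1, 3, -2, -1), c ∈ C.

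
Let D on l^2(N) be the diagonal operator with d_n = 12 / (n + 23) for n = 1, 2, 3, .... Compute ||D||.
||D|| = 1/2 (attained at n = 1)

For D diagonal, ||D|| = sup_n |d_n| = sup_n 12/(n + 23). This is positive and strictly decreasing in n, so the supremum is attained at n = 1: d_1 = 12/(1 + 23) = 1/2. Hence ||D|| = 1/2.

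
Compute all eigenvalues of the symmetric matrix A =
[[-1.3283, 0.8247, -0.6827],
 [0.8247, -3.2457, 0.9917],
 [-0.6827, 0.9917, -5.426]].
sigma(A) ≈ {-6, -3, -1}

A is real symmetric, so its spectrum consists of real eigenvalues. Expanding the characteristic polynomial of the displayed matrix gives
  det(λ I - A) = p(λ) = λ^3 + (10)λ^2 + (27)λ + (18).
Solving p(λ) = 0 yields eigenvalues ≈ -6, -3, -1. (A is shown rounded to 4 decimals, so these recover the underlying integer eigenvalues to within that precision.)
Verification: the trace of A = -10 equals the sum of eigenvalues -10, and det(A) ≈ -18.0001 matches the eigenvalue product -18.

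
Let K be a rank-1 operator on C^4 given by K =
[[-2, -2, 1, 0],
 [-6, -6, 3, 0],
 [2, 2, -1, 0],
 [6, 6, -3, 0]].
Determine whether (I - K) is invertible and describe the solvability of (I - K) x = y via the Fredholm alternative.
(I - K) is invertible (det(I - K) = 10 ≠ 0), so for every y in C^4 the equation (I - K) x = y has a unique solution.

K has rank 1, so it is an outer product K = u v^T: every row of K is a multiple of one row vector. Reading off the entries, u = (-1, -3, 1, 3) and v = (2, 2, -1, 0) (row i of K equals u_i·v^T). A rank-one matrix u v^T satisfies K u = u (v·u) and kills the (3)-dimensional subspace v^⊥, so its characteristic polynomial is lambda^3 (lambda - v·u) with v·u = tr K = -9. Hence the eigenvalues of I - K are 1 (multiplicity 3) and 1 - (-9) = 10, so det(I - K) = 10. (Direct check: I - K =
[[3, 2, -1, 0],
 [6, 7, -3, 0],
 [-2, -2, 2, 0],
 [-6, -6, 3, 1]]
has determinant 10.) The finite-dimensional Fredholm alternative says: either (I - K) is invertible, or ker(I - K) ≠ {0} and then range(I - K) = ker((I - K)^*)^⊥, with dim ker(I - K) = dim ker((I - K)^*). Since det(I - K) ≠ 0, 1 is not an eigenvalue of K and ker(I - K) = {0}, so we are in the first case: for every y there is a unique x = (I - K)^(-1) y. Explicitly, by the Sherman–Morrison formula, (I - u v^T)^(-1) = I + u v^T/(1 - v·u), i.e. (I - K)^(-1) = I + K/(10).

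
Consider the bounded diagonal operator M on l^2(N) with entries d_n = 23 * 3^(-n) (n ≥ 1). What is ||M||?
||M|| = 23/3 (attained at n = 1)

For M diagonal, ||M|| = sup_n |d_n|. The sequence d_n = 23 * 3^(-n) is positive and strictly decreasing (ratio 3^(-1) < 1), so the supremum is d_1 = 23/3. Hence ||M|| = 23/3.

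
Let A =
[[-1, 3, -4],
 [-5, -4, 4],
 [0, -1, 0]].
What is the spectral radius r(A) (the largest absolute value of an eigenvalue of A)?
r(A) ≈ 4.2584

The eigenvalues of A are the roots of its characteristic polynomial. With M = A (coefficients from the trace, the sum of principal 2x2 minors, and det A):
  p(λ) = det(λ I - M) = λ^3 + 5λ^2 + 23λ + 24.
No integer candidate from the rational root theorem (±divisors of 24) is a root, so the roots are irrational. The cubic discriminant is Δ = -13315 < 0, so there is one real root and a complex-conjugate pair. p(-2) = -10 and p(-1) = 5 have opposite signs, so a root lies in (-2, -1); Newton's method refines it to λ ≈ -1.3235. Dividing out (λ - (-1.3235)) leaves approximately λ^2 + 3.6765λ + 18.1342. For λ^2 + 3.6765λ + 18.1342 the discriminant is -59.02. It is negative, so the remaining roots are the complex-conjugate pair λ ≈ -1.8383 ± 3.8412i. Their product equals the constant term, so |λ|^2 ≈ 18.1342 and |λ| ≈ 4.2584.
Thus the eigenvalues (to 4 decimals) are -1.3235 (modulus 1.3235); -1.8383 ± 3.8412i (modulus 4.2584). The spectral radius is the largest modulus: r(A) ≈ 4.2584. (Cross-check: r(A) ≤ ||A||_2 ≈ 8.3421; equality holds whenever A is normal, though it can also hold for some non-normal A.)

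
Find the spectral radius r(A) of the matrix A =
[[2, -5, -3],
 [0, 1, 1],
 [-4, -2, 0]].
r(A) ≈ 5.0531

The eigenvalues of A are the roots of its characteristic polynomial. With M = A (coefficients from the trace, the sum of principal 2x2 minors, and det A):
  p(λ) = det(λ I - M) = λ^3 - 3λ^2 - 8λ - 12.
No integer candidate from the rational root theorem (±divisors of 12) is a root, so the roots are irrational. The cubic discriminant is Δ = -7744 < 0, so there is one real root and a complex-conjugate pair. p(5) = -2 and p(6) = 48 have opposite signs, so a root lies in (5, 6); Newton's method refines it to λ ≈ 5.0531. Dividing out (λ - (5.0531)) leaves approximately λ^2 + 2.0531λ + 2.3748. For λ^2 + 2.0531λ + 2.3748 the discriminant is -5.2837. It is negative, so the remaining roots are the complex-conjugate pair λ ≈ -1.0266 ± 1.1493i. Their product equals the constant term, so |λ|^2 ≈ 2.3748 and |λ| ≈ 1.541.
Thus the eigenvalues (to 4 decimals) are 5.0531 (modulus 5.0531); -1.0266 ± 1.1493i (modulus 1.541). The spectral radius is the largest modulus: r(A) ≈ 5.0531. (Cross-check: r(A) ≤ ||A||_2 ≈ 6.323; equality holds whenever A is normal, though it can also hold for some non-normal A.)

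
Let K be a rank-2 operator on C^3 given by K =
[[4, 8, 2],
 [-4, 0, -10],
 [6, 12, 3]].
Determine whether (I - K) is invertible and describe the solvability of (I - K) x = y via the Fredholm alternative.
(I - K) is invertible (det(I - K) = 146 ≠ 0), so for every y in C^3 the equation (I - K) x = y has a unique solution.

K has rank 2 and factors as K = U V^T = u1 v1^T + u2 v2^T with u1 = (-2, 2, -3), v1 = (-2, -2, -3), u2 = (2, 2, 3), v2 = (0, 2, -2) (multiplying out reproduces the displayed K). The nonzero eigenvalues of U V^T coincide with those of the 2 x 2 matrix G = V^T U = [[v1·u1, v1·u2], [v2·u1, v2·u2]] = [[9, -17], [10, -2]], and by the Sylvester determinant identity det(I_3 - U V^T) = det(I_2 - V^T U) = det([[-8, 17], [-10, 3]]) = (-8)(3) - (17)(-10) = 146. (Direct check: I - K =
[[-3, -8, -2],
 [4, 1, 10],
 [-6, -12, -2]]
has determinant 146.) The finite-dimensional Fredholm alternative says: either (I - K) is invertible, or ker(I - K) ≠ {0} and then range(I - K) = ker((I - K)^*)^⊥, with dim ker(I - K) = dim ker((I - K)^*). Since det(I - K) ≠ 0, 1 is not an eigenvalue of K and ker(I - K) = {0}, so we are in the first case: for every y there is a unique x = (I - K)^(-1) y. (Explicitly, by the Woodbury identity, (I - U V^T)^(-1) = I + U (I_2 - G)^(-1) V^T.)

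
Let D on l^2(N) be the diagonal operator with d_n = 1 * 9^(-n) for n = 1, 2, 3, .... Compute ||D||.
||D|| = 1/9 (attained at n = 1)

For D diagonal, ||D|| = sup_n |d_n|. The sequence d_n = 1 * 9^(-n) is positive and strictly decreasing (ratio 9^(-1) < 1), so the supremum is d_1 = 1/9. Hence ||D|| = 1/9.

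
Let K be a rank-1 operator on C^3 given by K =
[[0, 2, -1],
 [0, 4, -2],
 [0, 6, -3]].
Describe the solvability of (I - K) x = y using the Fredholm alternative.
(I - K) is singular (det(I - K) = 0, i.e. 1 ∈ sigma(K)). (I - K) x = y is solvable iff y ⊥ ker((I - K)^*) = span{(0, 2, -1)}, i.e. iff 2y_2 - y_3 = 0. When solvable, the solutions are x = y + c·(1, 2, 3), c arbitrary (ker(I - K) = span{(1, 2, 3)}, dimension 1).

K has rank 1, so it is an outer product K = u v^T: every row of K is a multiple of one row vector. Reading off the entries, u = (1, 2, 3) and v = (0, 2, -1) (row i of K equals u_i·v^T). A rank-one matrix u v^T satisfies K u = u (v·u) and kills the (2)-dimensional subspace v^⊥, so its characteristic polynomial is lambda^2 (lambda - v·u) with v·u = tr K = 1. Hence the eigenvalues of I - K are 1 (multiplicity 2) and 1 - (1) = 0, so det(I - K) = 0. (Direct check: I - K =
[[1, -2, 1],
 [0, -3, 2],
 [0, -6, 4]]
has determinant 0.) So 1 is an eigenvalue of K and (I - K) is not invertible. The finite-dimensional Fredholm alternative says: either (I - K) is invertible, or ker(I - K) ≠ {0} and then range(I - K) = ker((I - K)^*)^⊥, with dim ker(I - K) = dim ker((I - K)^*). We are in the second case, so we need both kernels. Kernel of I - K: (I - K) u = u - u (v·u) = u - u = 0, so ker(I - K) = span{u} = span{(1, 2, 3)} (it is exactly 1-dimensional because rank(I - K) = 2). Kernel of the adjoint: K is real, so (I - K)^* = I - K^T = I - v u^T, and (I - v u^T) v = v - v (u·v) = 0; hence ker((I - K)^*) = span{v} = span{(0, 2, -1)}. Therefore (I - K) x = y is solvable iff <y, v> = 0, i.e. iff 2y_2 - y_3 = 0. When this holds, K y = u (v·y) = 0, so (I - K) y = y and x = y is a particular solution; the full solution set is the line x = y + c·u = y + c·(1, 2, 3), c ∈ C.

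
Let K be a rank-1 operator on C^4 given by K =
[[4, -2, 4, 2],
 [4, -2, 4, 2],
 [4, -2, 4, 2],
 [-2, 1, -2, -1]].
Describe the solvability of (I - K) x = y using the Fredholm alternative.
(I - K) is invertible (det(I - K) = -4 ≠ 0), so for every y in C^4 the equation (I - K) x = y has a unique solution.

K has rank 1, so it is an outer product K = u v^T: every row of K is a multiple of one row vector. Reading off the entries, u = (-2, -2, -2, 1) and v = (-2, 1, -2, -1) (row i of K equals u_i·v^T). A rank-one matrix u v^T satisfies K u = u (v·u) and kills the (3)-dimensional subspace v^⊥, so its characteristic polynomial is lambda^3 (lambda - v·u) with v·u = tr K = 5. Hence the eigenvalues of I - K are 1 (multiplicity 3) and 1 - (5) = -4, so det(I - K) = -4. (Direct check: I - K =
[[-3, 2, -4, -2],
 [-4, 3, -4, -2],
 [-4, 2, -3, -2],
 [2, -1, 2, 2]]
has determinant -4.) The finite-dimensional Fredholm alternative says: either (I - K) is invertible, or ker(I - K) ≠ {0} and then range(I - K) = ker((I - K)^*)^⊥, with dim ker(I - K) = dim ker((I - K)^*). Since det(I - K) ≠ 0, 1 is not an eigenvalue of K and ker(I - K) = {0}, so we are in the first case: for every y there is a unique x = (I - K)^(-1) y. Explicitly, by the Sherman–Morrison formula, (I - u v^T)^(-1) = I + u v^T/(1 - v·u), i.e. (I - K)^(-1) = I + K/(-4).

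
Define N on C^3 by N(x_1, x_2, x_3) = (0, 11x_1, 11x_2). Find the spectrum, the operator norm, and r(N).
sigma(N) = {0}; ||N|| = 11; r(N) = 0. (N is nilpotent with N^3 = 0.)

On C^3, N is a strictly lower-triangular matrix with 11 on the subdiagonal and zeros elsewhere, so its characteristic polynomial is lambda^3 and every eigenvalue is 0: sigma(N) = {0}. For the operator norm, N e_i = 11e_{i+1} for i = 1, ..., 2 and N e_3 = 0, so the singular values of N are 11 (with multiplicity 2) and 0; hence ||N|| = 11. The spectral radius r(N) = max|lambda| = 0. Note ||N|| > r(N) — characteristic of non-normal nilpotent operators. Indeed N^3 = 0.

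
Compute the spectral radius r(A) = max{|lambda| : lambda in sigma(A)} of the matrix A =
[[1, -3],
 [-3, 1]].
r(A) = 4

The eigenvalues of A are the roots of its characteristic polynomial. With M = A (coefficients from the trace and determinant):
  p(λ) = det(λ I - M) = λ^2 - 2λ - 8.
For λ^2 - 2λ - 8 the discriminant is 36. It is a perfect square (6^2), so the roots are rational: λ = (2 ± 6)/2 = 4, -2.
Thus the eigenvalues (to 4 decimals) are 4 (modulus 4); -2 (modulus 2). The spectral radius is the largest modulus: r(A) = 4. (Cross-check: r(A) ≤ ||A||_2 ≈ 4; equality holds whenever A is normal, though it can also hold for some non-normal A.)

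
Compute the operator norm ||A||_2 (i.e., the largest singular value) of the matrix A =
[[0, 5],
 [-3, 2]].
||A||_2 = sqrt((38 + sqrt(544))/2) ≈ 5.5373 (= sqrt(largest eigenvalue of A^T A))

||A||_2 = sigma_max(A) = sqrt(lambda_max(A^T A)). Form the symmetric matrix M = A^T A =
[[9, -6],
 [-6, 29]].
Its characteristic polynomial (trace, determinant of M give the coefficients) is
  p(λ) = det(λ I - M) = λ^2 - 38λ + 225.
For λ^2 - 38λ + 225 the discriminant is 544. It is nonnegative but not a perfect square, so the roots are real and irrational: λ = (38 ± sqrt(544))/2 ≈ 30.6619, 7.3381.
So the eigenvalues of A^T A are ≈ 7.3381, 30.6619 (all ≥ 0, as they must be for A^T A). The largest is λ_max = (38 + sqrt(544))/2 ≈ 30.6619, hence ||A||_2 = sqrt(λ_max) = sqrt((38 + sqrt(544))/2) ≈ 5.5373.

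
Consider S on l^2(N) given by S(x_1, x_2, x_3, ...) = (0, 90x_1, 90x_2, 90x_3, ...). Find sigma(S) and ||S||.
sigma(S) = closed disk {z in C : |z| ≤ 90}; ||S|| = 90

Note S = 90·U where U is the unit right shift (U x)_k = x_{k-1} (with x_0 := 0); so ||S|| = 90||U|| and sigma(S) = 90·sigma(U). ||S x||^2 = sum_{k≥1} |90x_k|^2 = 8100||x||^2, so ||S|| = 90 and sigma(S) ⊂ {|z| ≤ 90}. For any |lambda| < 90, the equation (S - lambda I) x = 0 forces x_1 = 0, then 90x_k = lambda x_{k+1} ⇒ x = 0, so S has no eigenvalues. But (S - lambda I) is not surjective for |lambda| < 90: solving (S - lambda I) x = e_1 would require x_n proportional to (lambda/90)^(-n), which is not in l^2. So every |lambda| < 90 lies in the residual spectrum. The boundary |lambda| = 90 is in the approximate point spectrum (the spectrum is closed). Hence sigma(S) is the closed disk of radius 90.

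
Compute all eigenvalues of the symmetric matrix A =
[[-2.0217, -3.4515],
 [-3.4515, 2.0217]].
sigma(A) ≈ {-4, 4}

A is real symmetric, so its spectrum consists of real eigenvalues. Expanding the characteristic polynomial of the displayed matrix gives
  det(λ I - A) = p(λ) = λ^2 + (0)λ + (-16).
Solving p(λ) = 0 yields eigenvalues ≈ -4, 4. (A is shown rounded to 4 decimals, so these recover the underlying integer eigenvalues to within that precision.)
Verification: the trace of A = 0 equals the sum of eigenvalues 0, and det(A) ≈ -16.0001 matches the eigenvalue product -16.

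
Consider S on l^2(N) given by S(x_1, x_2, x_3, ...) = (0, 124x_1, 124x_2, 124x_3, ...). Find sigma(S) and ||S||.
sigma(S) = closed disk {z in C : |z| ≤ 124}; ||S|| = 124

Note S = 124·U where U is the unit right shift (U x)_k = x_{k-1} (with x_0 := 0); so ||S|| = 124||U|| and sigma(S) = 124·sigma(U). ||S x||^2 = sum_{k≥1} |124x_k|^2 = 15376||x||^2, so ||S|| = 124 and sigma(S) ⊂ {|z| ≤ 124}. For any |lambda| < 124, the equation (S - lambda I) x = 0 forces x_1 = 0, then 124x_k = lambda x_{k+1} ⇒ x = 0, so S has no eigenvalues. But (S - lambda I) is not surjective for |lambda| < 124: solving (S - lambda I) x = e_1 would require x_n proportional to (lambda/124)^(-n), which is not in l^2. So every |lambda| < 124 lies in the residual spectrum. The boundary |lambda| = 124 is in the approximate point spectrum (the spectrum is closed). Hence sigma(S) is the closed disk of radius 124.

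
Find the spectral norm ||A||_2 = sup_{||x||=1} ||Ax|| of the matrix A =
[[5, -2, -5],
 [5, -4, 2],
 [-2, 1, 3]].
||A||_2 ≈ 9.1099 (= sqrt(largest eigenvalue of A^T A))

||A||_2 = sigma_max(A) = sqrt(lambda_max(A^T A)). Form the symmetric matrix M = A^T A =
[[54, -32, -21],
 [-32, 21, 5],
 [-21, 5, 38]].
Its characteristic polynomial (trace, sum of principal 2x2 minors, determinant of M give the coefficients) is
  p(λ) = det(λ I - M) = λ^3 - 113λ^2 + 2494λ - 289.
No integer candidate from the rational root theorem (±divisors of 289) is a root, so the roots are irrational. The cubic discriminant is Δ = 17168354593 > 0, so there are three distinct real roots. p(0) = -289 and p(1) = 2093 have opposite signs, so a root lies in (0, 1); Newton's method refines it to λ ≈ 0.1165. p(29) = 1393 and p(30) = -169 have opposite signs, so a root lies in (29, 30); Newton's method refines it to λ ≈ 29.8933. p(82) = -4225 and p(83) = 43 have opposite signs, so a root lies in (82, 83); Newton's method refines it to λ ≈ 82.9902. Check (Vieta): the three roots sum to 113, matching tr M = 113.
So the eigenvalues of A^T A are ≈ 0.1165, 29.8933, 82.9902 (all ≥ 0, as they must be for A^T A). The largest is λ_max ≈ 82.9902, hence ||A||_2 = sqrt(λ_max) ≈ 9.1099.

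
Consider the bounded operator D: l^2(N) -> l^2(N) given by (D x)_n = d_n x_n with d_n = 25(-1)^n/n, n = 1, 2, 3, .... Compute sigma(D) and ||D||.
sigma(D) = {25(-1)^n/n : n ≥ 1} ∪ {0}; ||D|| = 25

A bounded diagonal operator on l^2 with diagonal entries d_n has spectrum equal to the closure of {d_n : n ≥ 1}: every d_n is an eigenvalue (with eigenvector e_n), so {d_n} ⊂ sigma(D); the spectrum is closed, so its closure is too; and for lambda not in the closure, (D - lambda I) has bounded inverse (the diagonal entries 1/(d_n - lambda) are bounded). For our sequence d_n = 25(-1)^n/n, n = 1, 2, 3, ...:
  - {d_n} = {25(-1)^n/n : n ≥ 1}; the only limit point is 0
  - closure = {25(-1)^n/n : n ≥ 1} ∪ {0}
For the norm: a diagonal operator has ||D|| = sup_n |d_n|. Here |d_n| = 25/n is decreasing, so sup_n |d_n| = |d_1| = 25. So ||D|| = 25.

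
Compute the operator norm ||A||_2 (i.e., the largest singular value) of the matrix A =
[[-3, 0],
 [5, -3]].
||A||_2 = sqrt((43 + sqrt(1525))/2) ≈ 6.4051 (= sqrt(largest eigenvalue of A^T A))

||A||_2 = sigma_max(A) = sqrt(lambda_max(A^T A)). Form the symmetric matrix M = A^T A =
[[34, -15],
 [-15, 9]].
Its characteristic polynomial (trace, determinant of M give the coefficients) is
  p(λ) = det(λ I - M) = λ^2 - 43λ + 81.
For λ^2 - 43λ + 81 the discriminant is 1525. It is nonnegative but not a perfect square, so the roots are real and irrational: λ = (43 ± sqrt(1525))/2 ≈ 41.0256, 1.9744.
So the eigenvalues of A^T A are ≈ 1.9744, 41.0256 (all ≥ 0, as they must be for A^T A). The largest is λ_max = (43 + sqrt(1525))/2 ≈ 41.0256, hence ||A||_2 = sqrt(λ_max) = sqrt((43 + sqrt(1525))/2) ≈ 6.4051.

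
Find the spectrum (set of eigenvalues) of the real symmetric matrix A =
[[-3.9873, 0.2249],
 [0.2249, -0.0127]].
sigma(A) ≈ {-4, 0}

A is real symmetric, so its spectrum consists of real eigenvalues. Expanding the characteristic polynomial of the displayed matrix gives
  det(λ I - A) = p(λ) = λ^2 + (4)λ + (0).
Solving p(λ) = 0 yields eigenvalues ≈ -4, 0. (A is shown rounded to 4 decimals, so these recover the underlying integer eigenvalues to within that precision.)
Verification: the trace of A = -4 equals the sum of eigenvalues -4, and det(A) ≈ 0.0001 matches the eigenvalue product 0.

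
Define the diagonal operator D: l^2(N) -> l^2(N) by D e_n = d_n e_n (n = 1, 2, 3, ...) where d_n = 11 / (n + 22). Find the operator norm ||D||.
||D|| = 11/23 (attained at n = 1)

For D diagonal, ||D|| = sup_n |d_n| = sup_n 11/(n + 22). This is positive and strictly decreasing in n, so the supremum is attained at n = 1: d_1 = 11/(1 + 22) = 11/23. Hence ||D|| = 11/23.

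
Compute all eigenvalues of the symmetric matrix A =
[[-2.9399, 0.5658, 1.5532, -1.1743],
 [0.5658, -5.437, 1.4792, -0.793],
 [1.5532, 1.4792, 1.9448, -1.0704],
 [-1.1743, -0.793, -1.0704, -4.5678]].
sigma(A) ≈ {-6, -5, -3, 3}

A is real symmetric, so its spectrum consists of real eigenvalues. Expanding the characteristic polynomial of the displayed matrix gives
  det(λ I - A) = p(λ) = λ^4 + (11)λ^3 + (21)λ^2 + (-99)λ + (-269.9968).
Solving p(λ) = 0 yields eigenvalues ≈ -6, -5, -3, 3. (A is shown rounded to 4 decimals, so these recover the underlying integer eigenvalues to within that precision.)
Verification: the trace of A = -11 equals the sum of eigenvalues -11, and det(A) ≈ -269.9968 matches the eigenvalue product -270.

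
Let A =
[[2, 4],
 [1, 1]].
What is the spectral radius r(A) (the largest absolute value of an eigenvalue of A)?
r(A) = (3 + sqrt(17))/2 ≈ 3.5616

The eigenvalues of A are the roots of its characteristic polynomial. With M = A (coefficients from the trace and determinant):
  p(λ) = det(λ I - M) = λ^2 - 3λ - 2.
For λ^2 - 3λ - 2 the discriminant is 17. It is nonnegative but not a perfect square, so the roots are real and irrational: λ = (3 ± sqrt(17))/2 ≈ 3.5616, -0.5616.
Thus the eigenvalues (to 4 decimals) are 3.5616 (modulus 3.5616); -0.5616 (modulus 0.5616). The spectral radius is the largest modulus: r(A) = (3 + sqrt(17))/2 ≈ 3.5616. (Cross-check: r(A) ≤ ||A||_2 ≈ 4.6708; equality holds whenever A is normal, though it can also hold for some non-normal A.)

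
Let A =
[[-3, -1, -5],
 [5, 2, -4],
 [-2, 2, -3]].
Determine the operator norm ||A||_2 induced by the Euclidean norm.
||A||_2 ≈ 7.2077 (= sqrt(largest eigenvalue of A^T A))

||A||_2 = sigma_max(A) = sqrt(lambda_max(A^T A)). Form the symmetric matrix M = A^T A =
[[38, 9, 1],
 [9, 9, -9],
 [1, -9, 50]].
Its characteristic polynomial (trace, sum of principal 2x2 minors, determinant of M give the coefficients) is
  p(λ) = det(λ I - M) = λ^3 - 97λ^2 + 2529λ - 9801.
No integer candidate from the rational root theorem (±divisors of 9801) is a root, so the roots are irrational. The cubic discriminant is Δ = 381727728 > 0, so there are three distinct real roots. p(4) = -1173 and p(5) = 544 have opposite signs, so a root lies in (4, 5); Newton's method refines it to λ ≈ 4.6725. p(40) = 159 and p(41) = -248 have opposite signs, so a root lies in (40, 41); Newton's method refines it to λ ≈ 40.3766. p(51) = -468 and p(52) = 27 have opposite signs, so a root lies in (51, 52); Newton's method refines it to λ ≈ 51.9509. Check (Vieta): the three roots sum to 97, matching tr M = 97.
So the eigenvalues of A^T A are ≈ 4.6725, 40.3766, 51.9509 (all ≥ 0, as they must be for A^T A). The largest is λ_max ≈ 51.9509, hence ||A||_2 = sqrt(λ_max) ≈ 7.2077.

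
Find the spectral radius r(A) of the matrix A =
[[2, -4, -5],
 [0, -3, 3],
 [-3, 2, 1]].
r(A) ≈ 6.1801

The eigenvalues of A are the roots of its characteristic polynomial. With M = A (coefficients from the trace, the sum of principal 2x2 minors, and det A):
  p(λ) = det(λ I - M) = λ^3 - 28λ - 63.
No integer candidate from the rational root theorem (±divisors of 63) is a root, so the roots are irrational. The cubic discriminant is Δ = -19355 < 0, so there is one real root and a complex-conjugate pair. p(6) = -15 and p(7) = 84 have opposite signs, so a root lies in (6, 7); Newton's method refines it to λ ≈ 6.1801. Dividing out (λ - (6.1801)) leaves approximately λ^2 + 6.1801λ + 10.194. For λ^2 + 6.1801λ + 10.194 the discriminant is -2.5819. It is negative, so the remaining roots are the complex-conjugate pair λ ≈ -3.0901 ± 0.8034i. Their product equals the constant term, so |λ|^2 ≈ 10.194 and |λ| ≈ 3.1928.
Thus the eigenvalues (to 4 decimals) are 6.1801 (modulus 6.1801); -3.0901 ± 0.8034i (modulus 3.1928). The spectral radius is the largest modulus: r(A) ≈ 6.1801. (Cross-check: r(A) ≤ ||A||_2 ≈ 7.3537; equality holds whenever A is normal, though it can also hold for some non-normal A.)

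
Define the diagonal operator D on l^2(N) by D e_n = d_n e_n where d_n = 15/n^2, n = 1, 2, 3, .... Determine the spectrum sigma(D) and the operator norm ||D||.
sigma(D) = {15/n^2 : n ≥ 1} ∪ {0}; ||D|| = 15

A bounded diagonal operator on l^2 with diagonal entries d_n has spectrum equal to the closure of {d_n : n ≥ 1}: every d_n is an eigenvalue (with eigenvector e_n), so {d_n} ⊂ sigma(D); the spectrum is closed, so its closure is too; and for lambda not in the closure, (D - lambda I) has bounded inverse (the diagonal entries 1/(d_n - lambda) are bounded). For our sequence d_n = 15/n^2, n = 1, 2, 3, ...:
  - {d_n} = {15/n^2 : n ≥ 1}; the only limit point is 0
  - closure = {15/n^2 : n ≥ 1} ∪ {0}
For the norm: a diagonal operator has ||D|| = sup_n |d_n|. Here d_n = 15/n^2 is positive and decreasing, so sup_n |d_n| = d_1 = 15. So ||D|| = 15.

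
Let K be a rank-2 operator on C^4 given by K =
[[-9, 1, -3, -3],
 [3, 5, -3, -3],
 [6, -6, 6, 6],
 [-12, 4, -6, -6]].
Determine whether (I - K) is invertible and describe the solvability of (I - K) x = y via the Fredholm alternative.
(I - K) is invertible (det(I - K) = -67 ≠ 0), so for every y in C^4 the equation (I - K) x = y has a unique solution.

K has rank 2 and factors as K = U V^T = u1 v1^T + u2 v2^T with u1 = (-2, 2, 0, -2), v1 = (3, 1, 0, 0), u2 = (1, 1, -2, 2), v2 = (-3, 3, -3, -3) (multiplying out reproduces the displayed K). The nonzero eigenvalues of U V^T coincide with those of the 2 x 2 matrix G = V^T U = [[v1·u1, v1·u2], [v2·u1, v2·u2]] = [[-4, 4], [18, 0]], and by the Sylvester determinant identity det(I_4 - U V^T) = det(I_2 - V^T U) = det([[5, -4], [-18, 1]]) = (5)(1) - (-4)(-18) = -67. (Direct check: I - K =
[[10, -1, 3, 3],
 [-3, -4, 3, 3],
 [-6, 6, -5, -6],
 [12, -4, 6, 7]]
has determinant -67.) The finite-dimensional Fredholm alternative says: either (I - K) is invertible, or ker(I - K) ≠ {0} and then range(I - K) = ker((I - K)^*)^⊥, with dim ker(I - K) = dim ker((I - K)^*). Since det(I - K) ≠ 0, 1 is not an eigenvalue of K and ker(I - K) = {0}, so we are in the first case: for every y there is a unique x = (I - K)^(-1) y. (Explicitly, by the Woodbury identity, (I - U V^T)^(-1) = I + U (I_2 - G)^(-1) V^T.)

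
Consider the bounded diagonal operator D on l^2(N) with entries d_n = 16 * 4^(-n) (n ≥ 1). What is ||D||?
||D|| = 4 (attained at n = 1)

For D diagonal, ||D|| = sup_n |d_n|. The sequence d_n = 16 * 4^(-n) is positive and strictly decreasing (ratio 4^(-1) < 1), so the supremum is d_1 = 16/4 = 4. Hence ||D|| = 4.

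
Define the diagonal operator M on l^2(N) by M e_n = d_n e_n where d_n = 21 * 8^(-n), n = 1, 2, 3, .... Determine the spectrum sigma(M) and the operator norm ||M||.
sigma(M) = {21 * 8^(-n) : n ≥ 1} ∪ {0}; ||M|| = 21/8

A bounded diagonal operator on l^2 with diagonal entries d_n has spectrum equal to the closure of {d_n : n ≥ 1}: every d_n is an eigenvalue (with eigenvector e_n), so {d_n} ⊂ sigma(M); the spectrum is closed, so its closure is too; and for lambda not in the closure, (M - lambda I) has bounded inverse (the diagonal entries 1/(d_n - lambda) are bounded). For our sequence d_n = 21 * 8^(-n), n = 1, 2, 3, ...:
  - {d_n} = {21 * 8^(-n) : n ≥ 1}; the only limit point is 0
  - closure = {21 * 8^(-n) : n ≥ 1} ∪ {0}
For the norm: a diagonal operator has ||M|| = sup_n |d_n|. Here d_n = 21 * 8^(-n) is positive and decreasing, so sup_n |d_n| = d_1 = 21/8. So ||M|| = 21/8.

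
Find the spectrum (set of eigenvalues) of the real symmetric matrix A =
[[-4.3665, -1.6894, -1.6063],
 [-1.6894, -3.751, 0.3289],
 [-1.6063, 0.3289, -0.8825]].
sigma(A) ≈ {-6, -3, 0}

A is real symmetric, so its spectrum consists of real eigenvalues. Expanding the characteristic polynomial of the displayed matrix gives
  det(λ I - A) = p(λ) = λ^3 + (9)λ^2 + (18)λ + (0).
Solving p(λ) = 0 yields eigenvalues ≈ -6, -3, 0. (A is shown rounded to 4 decimals, so these recover the underlying integer eigenvalues to within that precision.)
Verification: the trace of A = -9 equals the sum of eigenvalues -9, and det(A) ≈ 0.0002 matches the eigenvalue product 0.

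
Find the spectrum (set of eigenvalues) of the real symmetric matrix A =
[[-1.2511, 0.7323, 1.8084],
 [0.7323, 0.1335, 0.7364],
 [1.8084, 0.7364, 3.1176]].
sigma(A) ≈ {-2, 0, 4}

A is real symmetric, so its spectrum consists of real eigenvalues. Expanding the characteristic polynomial of the displayed matrix gives
  det(λ I - A) = p(λ) = λ^3 + (-2)λ^2 + (-8)λ + (0).
Solving p(λ) = 0 yields eigenvalues ≈ -2, 0, 4. (A is shown rounded to 4 decimals, so these recover the underlying integer eigenvalues to within that precision.)
Verification: the trace of A = 2 equals the sum of eigenvalues 2, and det(A) ≈ -0.0003 matches the eigenvalue product 0.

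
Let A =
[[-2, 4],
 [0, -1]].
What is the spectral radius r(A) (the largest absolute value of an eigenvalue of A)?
r(A) = 2

The eigenvalues of A are the roots of its characteristic polynomial. With M = A (coefficients from the trace and determinant):
  p(λ) = det(λ I - M) = λ^2 + 3λ + 2.
For λ^2 + 3λ + 2 the discriminant is 1. It is a perfect square (1^2), so the roots are rational: λ = (-3 ± 1)/2 = -1, -2.
Thus the eigenvalues (to 4 decimals) are -1 (modulus 1); -2 (modulus 2). The spectral radius is the largest modulus: r(A) = 2. (Cross-check: r(A) ≤ ||A||_2 ≈ 4.5616; equality holds whenever A is normal, though it can also hold for some non-normal A.)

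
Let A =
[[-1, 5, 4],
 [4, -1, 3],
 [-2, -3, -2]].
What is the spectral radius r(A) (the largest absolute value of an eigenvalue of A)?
r(A) ≈ 5.5128

The eigenvalues of A are the roots of its characteristic polynomial. With M = A (coefficients from the trace, the sum of principal 2x2 minors, and det A):
  p(λ) = det(λ I - M) = λ^3 + 4λ^2 + 2λ + 57.
No integer candidate from the rational root theorem (±divisors of 57) is a root, so the roots are irrational. The cubic discriminant is Δ = -94075 < 0, so there is one real root and a complex-conjugate pair. p(-6) = -27 and p(-5) = 22 have opposite signs, so a root lies in (-6, -5); Newton's method refines it to λ ≈ -5.5128. Dividing out (λ - (-5.5128)) leaves approximately λ^2 - 1.5128λ + 10.3396. For λ^2 - 1.5128λ + 10.3396 the discriminant is -39.07. It is negative, so the remaining roots are the complex-conjugate pair λ ≈ 0.7564 ± 3.1253i. Their product equals the constant term, so |λ|^2 ≈ 10.3396 and |λ| ≈ 3.2155.
Thus the eigenvalues (to 4 decimals) are -5.5128 (modulus 5.5128); 0.7564 ± 3.1253i (modulus 3.2155). The spectral radius is the largest modulus: r(A) ≈ 5.5128. (Cross-check: r(A) ≤ ||A||_2 ≈ 7.4952; equality holds whenever A is normal, though it can also hold for some non-normal A.)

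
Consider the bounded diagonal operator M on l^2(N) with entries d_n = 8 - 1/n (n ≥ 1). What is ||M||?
||M|| = 8

For a diagonal operator on l^2 with entries d_n, ||M|| = sup_n |d_n|. Here d_1 = 7, d_2 = 15/2, ..., and d_n = 8 - 1/n increases monotonically toward 8. All terms lie in [7, 8), so |d_n| = d_n and the supremum is the limit 8, which is not attained by any individual d_n. Hence ||M|| = 8.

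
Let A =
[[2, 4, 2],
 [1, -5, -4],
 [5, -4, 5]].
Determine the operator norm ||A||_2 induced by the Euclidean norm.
||A||_2 ≈ 8.1904 (= sqrt(largest eigenvalue of A^T A))

||A||_2 = sigma_max(A) = sqrt(lambda_max(A^T A)). Form the symmetric matrix M = A^T A =
[[30, -17, 25],
 [-17, 57, 8],
 [25, 8, 45]].
Its characteristic polynomial (trace, sum of principal 2x2 minors, determinant of M give the coefficients) is
  p(λ) = det(λ I - M) = λ^3 - 132λ^2 + 4647λ - 19600.
No integer candidate from the rational root theorem (±divisors of 19600) is a root, so the roots are irrational. The cubic discriminant is Δ = 582995124 > 0, so there are three distinct real roots. p(4) = -3060 and p(5) = 460 have opposite signs, so a root lies in (4, 5); Newton's method refines it to λ ≈ 4.8654. p(60) = 20 and p(61) = -324 have opposite signs, so a root lies in (60, 61); Newton's method refines it to λ ≈ 60.0512. p(67) = -36 and p(68) = 460 have opposite signs, so a root lies in (67, 68); Newton's method refines it to λ ≈ 67.0834. Check (Vieta): the three roots sum to 132, matching tr M = 132.
So the eigenvalues of A^T A are ≈ 4.8654, 60.0512, 67.0834 (all ≥ 0, as they must be for A^T A). The largest is λ_max ≈ 67.0834, hence ||A||_2 = sqrt(λ_max) ≈ 8.1904.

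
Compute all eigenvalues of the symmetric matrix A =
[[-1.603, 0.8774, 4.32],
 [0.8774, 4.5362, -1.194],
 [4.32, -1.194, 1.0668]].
sigma(A) ≈ {-5, 4, 5}

A is real symmetric, so its spectrum consists of real eigenvalues. Expanding the characteristic polynomial of the displayed matrix gives
  det(λ I - A) = p(λ) = λ^3 + (-4)λ^2 + (-25)λ + (100.001).
Solving p(λ) = 0 yields eigenvalues ≈ -5, 4, 5. (A is shown rounded to 4 decimals, so these recover the underlying integer eigenvalues to within that precision.)
Verification: the trace of A = 4 equals the sum of eigenvalues 4, and det(A) ≈ -100.0010 matches the eigenvalue product -100.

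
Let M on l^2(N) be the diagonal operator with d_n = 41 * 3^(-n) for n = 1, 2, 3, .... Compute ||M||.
||M|| = 41/3 (attained at n = 1)

For M diagonal, ||M|| = sup_n |d_n|. The sequence d_n = 41 * 3^(-n) is positive and strictly decreasing (ratio 3^(-1) < 1), so the supremum is d_1 = 41/3. Hence ||M|| = 41/3.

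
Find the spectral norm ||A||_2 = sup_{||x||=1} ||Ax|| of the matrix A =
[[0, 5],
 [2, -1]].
||A||_2 = sqrt((30 + sqrt(500))/2) ≈ 5.1167 (= sqrt(largest eigenvalue of A^T A))

||A||_2 = sigma_max(A) = sqrt(lambda_max(A^T A)). Form the symmetric matrix M = A^T A =
[[4, -2],
 [-2, 26]].
Its characteristic polynomial (trace, determinant of M give the coefficients) is
  p(λ) = det(λ I - M) = λ^2 - 30λ + 100.
For λ^2 - 30λ + 100 the discriminant is 500. It is nonnegative but not a perfect square, so the roots are real and irrational: λ = (30 ± sqrt(500))/2 ≈ 26.1803, 3.8197.
So the eigenvalues of A^T A are ≈ 3.8197, 26.1803 (all ≥ 0, as they must be for A^T A). The largest is λ_max = (30 + sqrt(500))/2 ≈ 26.1803, hence ||A||_2 = sqrt(λ_max) = sqrt((30 + sqrt(500))/2) ≈ 5.1167.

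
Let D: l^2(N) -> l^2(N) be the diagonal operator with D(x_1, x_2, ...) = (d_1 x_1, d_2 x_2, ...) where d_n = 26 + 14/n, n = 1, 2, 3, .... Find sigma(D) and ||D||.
sigma(D) = {26 + 14/n : n ≥ 1} ∪ {26}; ||D|| = 40

A bounded diagonal operator on l^2 with diagonal entries d_n has spectrum equal to the closure of {d_n : n ≥ 1}: every d_n is an eigenvalue (with eigenvector e_n), so {d_n} ⊂ sigma(D); the spectrum is closed, so its closure is too; and for lambda not in the closure, (D - lambda I) has bounded inverse (the diagonal entries 1/(d_n - lambda) are bounded). For our sequence d_n = 26 + 14/n, n = 1, 2, 3, ...:
  - {d_n} = {26 + 14/n : n ≥ 1}; the only limit point is 26
  - closure = {26 + 14/n : n ≥ 1} ∪ {26}
For the norm: a diagonal operator has ||D|| = sup_n |d_n|. Here d_n = 26 + 14/n is positive and decreasing, so sup_n |d_n| = d_1 = 26 + 14 = 40. So ||D|| = 40.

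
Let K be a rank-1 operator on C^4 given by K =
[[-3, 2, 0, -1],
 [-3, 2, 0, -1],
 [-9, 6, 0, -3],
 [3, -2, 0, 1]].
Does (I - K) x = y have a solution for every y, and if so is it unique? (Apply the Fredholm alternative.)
(I - K) is invertible (det(I - K) = 1 ≠ 0), so for every y in C^4 the equation (I - K) x = y has a unique solution.

K has rank 1, so it is an outer product K = u v^T: every row of K is a multiple of one row vector. Reading off the entries, u = (1, 1, 3, -1) and v = (-3, 2, 0, -1) (row i of K equals u_i·v^T). A rank-one matrix u v^T satisfies K u = u (v·u) and kills the (3)-dimensional subspace v^⊥, so its characteristic polynomial is lambda^3 (lambda - v·u) with v·u = tr K = 0. Hence the eigenvalues of I - K are 1 (multiplicity 3) and 1 - (0) = 1, so det(I - K) = 1. (Direct check: I - K =
[[4, -2, 0, 1],
 [3, -1, 0, 1],
 [9, -6, 1, 3],
 [-3, 2, 0, 0]]
has determinant 1.) The finite-dimensional Fredholm alternative says: either (I - K) is invertible, or ker(I - K) ≠ {0} and then range(I - K) = ker((I - K)^*)^⊥, with dim ker(I - K) = dim ker((I - K)^*). Since det(I - K) ≠ 0, 1 is not an eigenvalue of K and ker(I - K) = {0}, so we are in the first case: for every y there is a unique x = (I - K)^(-1) y. Explicitly, by the Sherman–Morrison formula, (I - u v^T)^(-1) = I + u v^T/(1 - v·u), i.e. (I - K)^(-1) = I + K.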